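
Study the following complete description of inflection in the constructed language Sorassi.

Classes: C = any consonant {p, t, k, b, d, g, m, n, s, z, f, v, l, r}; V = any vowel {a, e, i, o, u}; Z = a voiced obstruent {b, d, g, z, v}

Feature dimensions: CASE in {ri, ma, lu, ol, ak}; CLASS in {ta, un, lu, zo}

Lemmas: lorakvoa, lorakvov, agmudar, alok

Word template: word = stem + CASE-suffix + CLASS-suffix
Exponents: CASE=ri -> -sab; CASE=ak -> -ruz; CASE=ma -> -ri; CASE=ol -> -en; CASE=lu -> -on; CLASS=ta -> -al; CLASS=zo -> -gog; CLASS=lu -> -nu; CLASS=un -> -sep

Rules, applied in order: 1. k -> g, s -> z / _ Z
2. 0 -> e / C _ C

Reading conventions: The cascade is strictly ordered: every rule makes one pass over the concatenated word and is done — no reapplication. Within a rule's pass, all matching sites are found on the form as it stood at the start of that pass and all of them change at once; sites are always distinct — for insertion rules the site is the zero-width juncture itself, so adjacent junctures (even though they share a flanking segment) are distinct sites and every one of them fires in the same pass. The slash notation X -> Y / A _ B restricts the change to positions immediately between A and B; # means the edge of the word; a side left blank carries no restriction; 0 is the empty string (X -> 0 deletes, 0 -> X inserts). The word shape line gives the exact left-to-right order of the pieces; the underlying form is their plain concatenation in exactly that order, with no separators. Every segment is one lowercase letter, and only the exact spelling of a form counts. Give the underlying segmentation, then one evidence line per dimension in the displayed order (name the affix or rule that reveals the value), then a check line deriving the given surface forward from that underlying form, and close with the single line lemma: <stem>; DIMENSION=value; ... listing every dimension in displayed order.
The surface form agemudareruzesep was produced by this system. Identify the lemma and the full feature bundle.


underlying: agmudar-ruz-sep
CASE=ak - signalled by the affix -ruz
CLASS=un - signalled by the affix -sep
check: agmudarruzsep -> agmudarruzsep -> agemudareruzesep
lemma: agmudar; CASE=ak; CLASS=un


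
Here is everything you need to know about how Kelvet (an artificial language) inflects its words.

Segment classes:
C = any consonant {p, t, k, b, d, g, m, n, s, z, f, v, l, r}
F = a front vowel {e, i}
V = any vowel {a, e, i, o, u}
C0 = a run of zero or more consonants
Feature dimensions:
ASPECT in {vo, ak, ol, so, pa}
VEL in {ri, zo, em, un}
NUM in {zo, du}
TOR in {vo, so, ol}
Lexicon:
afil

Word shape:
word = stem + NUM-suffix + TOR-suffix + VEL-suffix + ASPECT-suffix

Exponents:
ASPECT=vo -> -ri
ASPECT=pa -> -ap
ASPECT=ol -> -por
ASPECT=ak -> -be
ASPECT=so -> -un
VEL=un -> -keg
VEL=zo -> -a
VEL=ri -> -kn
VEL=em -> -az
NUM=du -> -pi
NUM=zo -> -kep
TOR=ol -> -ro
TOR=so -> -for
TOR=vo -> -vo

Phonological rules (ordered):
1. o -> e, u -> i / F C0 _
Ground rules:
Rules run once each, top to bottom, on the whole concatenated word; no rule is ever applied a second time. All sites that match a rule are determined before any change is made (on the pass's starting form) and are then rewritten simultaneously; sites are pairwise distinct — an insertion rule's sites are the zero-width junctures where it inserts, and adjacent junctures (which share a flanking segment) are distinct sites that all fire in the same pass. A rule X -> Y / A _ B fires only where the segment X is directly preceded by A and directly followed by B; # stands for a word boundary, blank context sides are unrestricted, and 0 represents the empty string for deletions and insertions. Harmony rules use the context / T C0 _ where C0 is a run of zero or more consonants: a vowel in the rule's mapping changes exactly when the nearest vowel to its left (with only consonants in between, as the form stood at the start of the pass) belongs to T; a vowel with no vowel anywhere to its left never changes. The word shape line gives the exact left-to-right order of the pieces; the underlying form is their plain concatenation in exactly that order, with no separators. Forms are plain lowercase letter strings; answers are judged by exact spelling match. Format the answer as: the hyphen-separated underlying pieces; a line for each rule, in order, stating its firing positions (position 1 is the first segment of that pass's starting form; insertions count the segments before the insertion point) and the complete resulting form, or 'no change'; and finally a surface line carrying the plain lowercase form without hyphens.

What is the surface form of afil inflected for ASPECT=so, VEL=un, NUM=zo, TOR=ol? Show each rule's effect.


underlying: afil-kep-ro-keg-un
1. o -> e, u -> i / F C0 _: fires at position(s) 9, 13: afilkeprekegin
surface: afilkeprekegin


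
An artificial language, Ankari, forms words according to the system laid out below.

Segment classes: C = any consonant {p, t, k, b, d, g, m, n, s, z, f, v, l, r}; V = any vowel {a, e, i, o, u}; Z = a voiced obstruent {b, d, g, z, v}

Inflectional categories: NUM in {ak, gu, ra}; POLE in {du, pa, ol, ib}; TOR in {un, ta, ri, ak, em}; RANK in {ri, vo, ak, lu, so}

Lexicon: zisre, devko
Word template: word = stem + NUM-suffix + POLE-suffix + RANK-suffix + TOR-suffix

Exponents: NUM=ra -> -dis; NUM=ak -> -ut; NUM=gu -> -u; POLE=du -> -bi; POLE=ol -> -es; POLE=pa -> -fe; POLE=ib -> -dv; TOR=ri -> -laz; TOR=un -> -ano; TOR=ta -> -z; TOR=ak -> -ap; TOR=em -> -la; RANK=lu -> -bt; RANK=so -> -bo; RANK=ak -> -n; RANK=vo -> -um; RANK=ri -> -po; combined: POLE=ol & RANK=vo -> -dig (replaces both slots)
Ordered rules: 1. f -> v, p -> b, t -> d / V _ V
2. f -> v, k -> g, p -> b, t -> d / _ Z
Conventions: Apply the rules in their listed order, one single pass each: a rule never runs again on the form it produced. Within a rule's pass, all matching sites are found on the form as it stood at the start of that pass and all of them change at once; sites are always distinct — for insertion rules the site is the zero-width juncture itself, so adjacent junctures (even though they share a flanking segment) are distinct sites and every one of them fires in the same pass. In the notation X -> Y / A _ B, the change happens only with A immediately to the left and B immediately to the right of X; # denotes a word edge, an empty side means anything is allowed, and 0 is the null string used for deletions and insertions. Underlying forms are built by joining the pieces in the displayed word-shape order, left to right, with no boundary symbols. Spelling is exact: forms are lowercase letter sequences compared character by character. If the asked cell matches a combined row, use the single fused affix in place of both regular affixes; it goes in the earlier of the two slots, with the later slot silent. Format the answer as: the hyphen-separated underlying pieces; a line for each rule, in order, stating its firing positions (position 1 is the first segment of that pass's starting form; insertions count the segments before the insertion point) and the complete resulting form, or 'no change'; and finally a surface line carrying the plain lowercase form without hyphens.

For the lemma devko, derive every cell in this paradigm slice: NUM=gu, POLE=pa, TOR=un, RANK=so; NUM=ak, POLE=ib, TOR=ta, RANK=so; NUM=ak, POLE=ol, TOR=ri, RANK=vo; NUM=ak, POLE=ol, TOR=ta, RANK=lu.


cell NUM=gu, POLE=pa, TOR=un, RANK=so:
underlying: devko-u-fe-bo-ano
1. f -> v, p -> b, t -> d / V _ V: fires at position(s) 7: devkouveboano
2. f -> v, k -> g, p -> b, t -> d / _ Z: no change
surface: devkouveboano

cell NUM=ak, POLE=ib, TOR=ta, RANK=so:
underlying: devko-ut-dv-bo-z
1. f -> v, p -> b, t -> d / V _ V: no change
2. f -> v, k -> g, p -> b, t -> d / _ Z: fires at position(s) 7: devkouddvboz
surface: devkouddvboz

cell NUM=ak, POLE=ol, TOR=ri, RANK=vo:
underlying: devko-ut-dig-laz
1. f -> v, p -> b, t -> d / V _ V: no change
2. f -> v, k -> g, p -> b, t -> d / _ Z: fires at position(s) 7: devkouddiglaz
surface: devkouddiglaz

cell NUM=ak, POLE=ol, TOR=ta, RANK=lu:
underlying: devko-ut-es-bt-z
1. f -> v, p -> b, t -> d / V _ V: fires at position(s) 7: devkoudesbtz
2. f -> v, k -> g, p -> b, t -> d / _ Z: fires at position(s) 11: devkoudesbdz
surface: devkoudesbdz


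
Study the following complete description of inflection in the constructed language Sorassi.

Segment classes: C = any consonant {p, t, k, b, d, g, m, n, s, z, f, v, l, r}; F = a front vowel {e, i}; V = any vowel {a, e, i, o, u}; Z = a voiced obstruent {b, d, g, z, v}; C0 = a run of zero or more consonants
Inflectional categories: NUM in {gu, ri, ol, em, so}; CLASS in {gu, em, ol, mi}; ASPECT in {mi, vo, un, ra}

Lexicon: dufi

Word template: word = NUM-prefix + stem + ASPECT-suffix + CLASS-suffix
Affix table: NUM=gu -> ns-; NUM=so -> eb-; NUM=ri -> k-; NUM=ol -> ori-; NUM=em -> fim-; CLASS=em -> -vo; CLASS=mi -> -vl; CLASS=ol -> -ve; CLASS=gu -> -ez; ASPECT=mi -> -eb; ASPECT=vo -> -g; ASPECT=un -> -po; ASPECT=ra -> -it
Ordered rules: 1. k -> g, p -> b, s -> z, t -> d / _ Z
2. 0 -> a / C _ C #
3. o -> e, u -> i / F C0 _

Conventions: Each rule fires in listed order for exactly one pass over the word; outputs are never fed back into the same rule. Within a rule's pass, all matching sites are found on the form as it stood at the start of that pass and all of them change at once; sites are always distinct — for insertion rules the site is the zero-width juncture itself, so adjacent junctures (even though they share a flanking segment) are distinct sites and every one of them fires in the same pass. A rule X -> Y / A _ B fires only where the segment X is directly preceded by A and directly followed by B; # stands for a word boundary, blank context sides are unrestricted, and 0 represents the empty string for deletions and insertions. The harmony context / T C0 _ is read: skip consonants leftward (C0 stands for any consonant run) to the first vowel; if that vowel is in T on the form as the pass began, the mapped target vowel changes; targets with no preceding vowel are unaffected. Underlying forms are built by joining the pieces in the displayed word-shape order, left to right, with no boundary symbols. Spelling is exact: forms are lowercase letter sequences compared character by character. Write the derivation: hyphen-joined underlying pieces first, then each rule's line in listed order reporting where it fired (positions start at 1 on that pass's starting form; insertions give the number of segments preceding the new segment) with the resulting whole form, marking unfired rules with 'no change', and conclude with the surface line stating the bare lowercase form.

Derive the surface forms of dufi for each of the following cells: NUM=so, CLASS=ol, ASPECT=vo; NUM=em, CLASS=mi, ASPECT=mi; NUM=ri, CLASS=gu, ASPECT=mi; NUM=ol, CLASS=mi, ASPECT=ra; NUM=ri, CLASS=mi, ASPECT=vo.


cell NUM=so, CLASS=ol, ASPECT=vo:
underlying: eb-dufi-g-ve
1. k -> g, p -> b, s -> z, t -> d / _ Z: no change
2. 0 -> a / C _ C #: no change
3. o -> e, u -> i / F C0 _: fires at position(s) 4: ebdifigve
surface: ebdifigve

cell NUM=em, CLASS=mi, ASPECT=mi:
underlying: fim-dufi-eb-vl
1. k -> g, p -> b, s -> z, t -> d / _ Z: no change
2. 0 -> a / C _ C #: inserts after position(s) 10: fimdufiebval
3. o -> e, u -> i / F C0 _: fires at position(s) 5: fimdifiebval
surface: fimdifiebval

cell NUM=ri, CLASS=gu, ASPECT=mi:
underlying: k-dufi-eb-ez
1. k -> g, p -> b, s -> z, t -> d / _ Z: fires at position(s) 1: gdufiebez
2. 0 -> a / C _ C #: no change
3. o -> e, u -> i / F C0 _: no change
surface: gdufiebez

cell NUM=ol, CLASS=mi, ASPECT=ra:
underlying: ori-dufi-it-vl
1. k -> g, p -> b, s -> z, t -> d / _ Z: fires at position(s) 9: oridufiidvl
2. 0 -> a / C _ C #: inserts after position(s) 10: oridufiidval
3. o -> e, u -> i / F C0 _: fires at position(s) 5: oridifiidval
surface: oridifiidval

cell NUM=ri, CLASS=mi, ASPECT=vo:
underlying: k-dufi-g-vl
1. k -> g, p -> b, s -> z, t -> d / _ Z: fires at position(s) 1: gdufigvl
2. 0 -> a / C _ C #: inserts after position(s) 7: gdufigval
3. o -> e, u -> i / F C0 _: no change
surface: gdufigval


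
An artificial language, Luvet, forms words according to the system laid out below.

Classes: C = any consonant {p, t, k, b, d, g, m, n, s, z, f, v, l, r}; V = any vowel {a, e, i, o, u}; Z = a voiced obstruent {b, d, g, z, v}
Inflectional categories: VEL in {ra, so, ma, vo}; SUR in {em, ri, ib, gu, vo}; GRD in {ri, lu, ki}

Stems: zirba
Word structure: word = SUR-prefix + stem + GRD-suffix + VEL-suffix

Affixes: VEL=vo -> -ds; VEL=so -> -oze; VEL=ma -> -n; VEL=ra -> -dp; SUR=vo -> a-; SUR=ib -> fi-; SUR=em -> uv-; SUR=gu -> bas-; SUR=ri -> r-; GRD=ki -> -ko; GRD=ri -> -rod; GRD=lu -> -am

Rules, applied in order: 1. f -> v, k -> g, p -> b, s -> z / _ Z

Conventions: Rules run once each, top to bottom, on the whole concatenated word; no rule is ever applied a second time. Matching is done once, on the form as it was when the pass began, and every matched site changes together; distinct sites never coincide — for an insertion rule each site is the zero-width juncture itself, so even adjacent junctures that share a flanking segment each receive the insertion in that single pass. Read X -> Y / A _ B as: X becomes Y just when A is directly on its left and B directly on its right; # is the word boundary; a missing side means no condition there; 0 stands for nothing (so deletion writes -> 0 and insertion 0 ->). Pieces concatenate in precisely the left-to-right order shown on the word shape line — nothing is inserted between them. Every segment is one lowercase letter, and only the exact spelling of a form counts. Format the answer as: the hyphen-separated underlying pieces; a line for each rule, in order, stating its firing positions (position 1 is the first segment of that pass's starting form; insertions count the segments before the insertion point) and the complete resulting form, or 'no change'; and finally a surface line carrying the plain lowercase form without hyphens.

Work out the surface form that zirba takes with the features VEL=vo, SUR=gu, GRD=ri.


underlying: bas-zirba-rod-ds
1. f -> v, k -> g, p -> b, s -> z / _ Z: fires at position(s) 3: bazzirbarodds
surface: bazzirbarodds


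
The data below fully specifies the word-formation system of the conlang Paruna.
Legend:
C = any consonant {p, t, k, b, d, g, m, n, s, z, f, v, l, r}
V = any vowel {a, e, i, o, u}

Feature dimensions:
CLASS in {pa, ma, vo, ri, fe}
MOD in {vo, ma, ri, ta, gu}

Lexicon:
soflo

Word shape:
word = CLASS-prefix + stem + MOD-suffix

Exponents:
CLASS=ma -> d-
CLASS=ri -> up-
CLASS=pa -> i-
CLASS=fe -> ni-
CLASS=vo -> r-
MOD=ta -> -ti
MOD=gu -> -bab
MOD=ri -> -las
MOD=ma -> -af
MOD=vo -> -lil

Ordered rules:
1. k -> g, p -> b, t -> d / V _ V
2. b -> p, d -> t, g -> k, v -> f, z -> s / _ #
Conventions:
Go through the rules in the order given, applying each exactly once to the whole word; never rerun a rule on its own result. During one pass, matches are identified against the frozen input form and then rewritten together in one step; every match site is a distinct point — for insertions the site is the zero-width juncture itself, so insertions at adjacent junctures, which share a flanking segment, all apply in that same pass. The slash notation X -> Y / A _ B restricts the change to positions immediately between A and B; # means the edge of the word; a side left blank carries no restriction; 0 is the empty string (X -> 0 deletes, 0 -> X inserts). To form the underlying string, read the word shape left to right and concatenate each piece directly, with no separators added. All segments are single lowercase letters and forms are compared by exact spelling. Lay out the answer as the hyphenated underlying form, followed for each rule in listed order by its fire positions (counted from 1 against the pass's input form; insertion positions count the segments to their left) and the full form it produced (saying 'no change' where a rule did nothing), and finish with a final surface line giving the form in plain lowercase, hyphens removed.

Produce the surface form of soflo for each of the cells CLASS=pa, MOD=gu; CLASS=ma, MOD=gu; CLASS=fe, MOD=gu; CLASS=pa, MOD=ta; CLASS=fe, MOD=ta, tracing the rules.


cell CLASS=pa, MOD=gu:
underlying: i-soflo-bab
1. k -> g, p -> b, t -> d / V _ V: no change
2. b -> p, d -> t, g -> k, v -> f, z -> s / _ #: fires at position(s) 9: isoflobap
surface: isoflobap

cell CLASS=ma, MOD=gu:
underlying: d-soflo-bab
1. k -> g, p -> b, t -> d / V _ V: no change
2. b -> p, d -> t, g -> k, v -> f, z -> s / _ #: fires at position(s) 9: dsoflobap
surface: dsoflobap

cell CLASS=fe, MOD=gu:
underlying: ni-soflo-bab
1. k -> g, p -> b, t -> d / V _ V: no change
2. b -> p, d -> t, g -> k, v -> f, z -> s / _ #: fires at position(s) 10: nisoflobap
surface: nisoflobap

cell CLASS=pa, MOD=ta:
underlying: i-soflo-ti
1. k -> g, p -> b, t -> d / V _ V: fires at position(s) 7: isoflodi
2. b -> p, d -> t, g -> k, v -> f, z -> s / _ #: no change
surface: isoflodi

cell CLASS=fe, MOD=ta:
underlying: ni-soflo-ti
1. k -> g, p -> b, t -> d / V _ V: fires at position(s) 8: nisoflodi
2. b -> p, d -> t, g -> k, v -> f, z -> s / _ #: no change
surface: nisoflodi


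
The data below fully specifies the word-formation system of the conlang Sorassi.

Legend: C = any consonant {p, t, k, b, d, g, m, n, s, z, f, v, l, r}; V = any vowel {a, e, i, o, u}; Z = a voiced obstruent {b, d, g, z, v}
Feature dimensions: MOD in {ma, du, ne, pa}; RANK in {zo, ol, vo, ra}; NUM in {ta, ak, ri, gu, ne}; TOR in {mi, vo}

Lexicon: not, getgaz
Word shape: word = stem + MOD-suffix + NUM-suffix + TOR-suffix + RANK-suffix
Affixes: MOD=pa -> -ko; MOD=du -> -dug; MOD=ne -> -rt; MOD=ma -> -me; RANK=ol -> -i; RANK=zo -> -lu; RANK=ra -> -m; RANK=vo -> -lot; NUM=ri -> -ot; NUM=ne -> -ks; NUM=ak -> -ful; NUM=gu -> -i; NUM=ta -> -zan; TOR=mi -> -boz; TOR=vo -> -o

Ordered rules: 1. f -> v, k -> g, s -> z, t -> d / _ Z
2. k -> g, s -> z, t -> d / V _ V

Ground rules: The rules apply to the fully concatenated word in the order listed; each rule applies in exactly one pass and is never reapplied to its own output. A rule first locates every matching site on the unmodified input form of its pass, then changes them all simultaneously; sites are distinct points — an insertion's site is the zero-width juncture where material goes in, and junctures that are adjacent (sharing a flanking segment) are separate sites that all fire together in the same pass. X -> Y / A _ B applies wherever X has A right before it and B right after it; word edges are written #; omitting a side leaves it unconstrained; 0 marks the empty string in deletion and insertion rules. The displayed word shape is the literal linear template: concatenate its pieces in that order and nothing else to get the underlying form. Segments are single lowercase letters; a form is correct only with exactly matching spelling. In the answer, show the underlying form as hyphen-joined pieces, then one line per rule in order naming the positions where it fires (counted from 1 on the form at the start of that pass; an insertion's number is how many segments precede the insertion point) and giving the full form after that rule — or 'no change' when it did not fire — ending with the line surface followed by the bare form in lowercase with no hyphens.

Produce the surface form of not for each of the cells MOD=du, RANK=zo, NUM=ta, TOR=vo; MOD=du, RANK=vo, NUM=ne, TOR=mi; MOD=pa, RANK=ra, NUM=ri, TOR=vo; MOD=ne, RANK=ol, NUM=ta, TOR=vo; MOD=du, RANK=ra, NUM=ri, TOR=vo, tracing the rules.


cell MOD=du, RANK=zo, NUM=ta, TOR=vo:
underlying: not-dug-zan-o-lu
1. f -> v, k -> g, s -> z, t -> d / _ Z: fires at position(s) 3: noddugzanolu
2. k -> g, s -> z, t -> d / V _ V: no change
surface: noddugzanolu

cell MOD=du, RANK=vo, NUM=ne, TOR=mi:
underlying: not-dug-ks-boz-lot
1. f -> v, k -> g, s -> z, t -> d / _ Z: fires at position(s) 3, 8: noddugkzbozlot
2. k -> g, s -> z, t -> d / V _ V: no change
surface: noddugkzbozlot

cell MOD=pa, RANK=ra, NUM=ri, TOR=vo:
underlying: not-ko-ot-o-m
1. f -> v, k -> g, s -> z, t -> d / _ Z: no change
2. k -> g, s -> z, t -> d / V _ V: fires at position(s) 7: notkoodom
surface: notkoodom

cell MOD=ne, RANK=ol, NUM=ta, TOR=vo:
underlying: not-rt-zan-o-i
1. f -> v, k -> g, s -> z, t -> d / _ Z: fires at position(s) 5: notrdzanoi
2. k -> g, s -> z, t -> d / V _ V: no change
surface: notrdzanoi

cell MOD=du, RANK=ra, NUM=ri, TOR=vo:
underlying: not-dug-ot-o-m
1. f -> v, k -> g, s -> z, t -> d / _ Z: fires at position(s) 3: noddugotom
2. k -> g, s -> z, t -> d / V _ V: fires at position(s) 8: noddugodom
surface: noddugodom


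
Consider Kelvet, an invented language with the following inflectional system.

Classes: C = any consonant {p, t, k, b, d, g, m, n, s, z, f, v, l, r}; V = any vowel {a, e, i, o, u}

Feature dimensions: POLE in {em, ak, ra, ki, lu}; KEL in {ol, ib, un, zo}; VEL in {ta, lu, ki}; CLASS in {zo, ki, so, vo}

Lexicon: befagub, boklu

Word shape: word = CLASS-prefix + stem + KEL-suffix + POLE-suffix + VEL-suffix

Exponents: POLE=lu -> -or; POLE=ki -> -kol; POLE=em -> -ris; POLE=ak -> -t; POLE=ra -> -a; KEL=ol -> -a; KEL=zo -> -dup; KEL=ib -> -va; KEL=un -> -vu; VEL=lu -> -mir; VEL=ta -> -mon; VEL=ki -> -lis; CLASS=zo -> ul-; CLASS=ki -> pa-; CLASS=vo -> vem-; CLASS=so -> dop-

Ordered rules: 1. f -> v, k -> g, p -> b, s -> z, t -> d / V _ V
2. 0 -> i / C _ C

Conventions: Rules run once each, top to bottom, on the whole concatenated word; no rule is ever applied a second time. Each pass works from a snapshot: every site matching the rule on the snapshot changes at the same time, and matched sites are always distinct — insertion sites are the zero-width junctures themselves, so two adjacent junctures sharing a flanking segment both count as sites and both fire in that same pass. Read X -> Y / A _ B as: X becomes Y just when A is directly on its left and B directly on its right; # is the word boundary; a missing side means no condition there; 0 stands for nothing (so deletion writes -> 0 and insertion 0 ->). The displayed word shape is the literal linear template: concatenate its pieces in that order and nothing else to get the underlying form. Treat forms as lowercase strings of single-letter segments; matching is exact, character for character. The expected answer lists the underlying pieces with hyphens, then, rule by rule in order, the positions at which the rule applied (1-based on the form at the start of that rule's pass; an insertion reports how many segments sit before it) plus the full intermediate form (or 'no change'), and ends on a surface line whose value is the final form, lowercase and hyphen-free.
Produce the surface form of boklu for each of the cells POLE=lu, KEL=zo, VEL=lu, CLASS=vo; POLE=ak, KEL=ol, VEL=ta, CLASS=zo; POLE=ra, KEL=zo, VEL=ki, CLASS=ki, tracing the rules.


cell POLE=lu, KEL=zo, VEL=lu, CLASS=vo:
underlying: vem-boklu-dup-or-mir
1. f -> v, k -> g, p -> b, s -> z, t -> d / V _ V: fires at position(s) 11: vembokludubormir
2. 0 -> i / C _ C: inserts after position(s) 3, 6, 13: vemibokiluduborimir
surface: vemibokiluduborimir

cell POLE=ak, KEL=ol, VEL=ta, CLASS=zo:
underlying: ul-boklu-a-t-mon
1. f -> v, k -> g, p -> b, s -> z, t -> d / V _ V: no change
2. 0 -> i / C _ C: inserts after position(s) 2, 5, 9: ulibokiluatimon
surface: ulibokiluatimon

cell POLE=ra, KEL=zo, VEL=ki, CLASS=ki:
underlying: pa-boklu-dup-a-lis
1. f -> v, k -> g, p -> b, s -> z, t -> d / V _ V: fires at position(s) 10: pabokludubalis
2. 0 -> i / C _ C: inserts after position(s) 5: pabokiludubalis
surface: pabokiludubalis


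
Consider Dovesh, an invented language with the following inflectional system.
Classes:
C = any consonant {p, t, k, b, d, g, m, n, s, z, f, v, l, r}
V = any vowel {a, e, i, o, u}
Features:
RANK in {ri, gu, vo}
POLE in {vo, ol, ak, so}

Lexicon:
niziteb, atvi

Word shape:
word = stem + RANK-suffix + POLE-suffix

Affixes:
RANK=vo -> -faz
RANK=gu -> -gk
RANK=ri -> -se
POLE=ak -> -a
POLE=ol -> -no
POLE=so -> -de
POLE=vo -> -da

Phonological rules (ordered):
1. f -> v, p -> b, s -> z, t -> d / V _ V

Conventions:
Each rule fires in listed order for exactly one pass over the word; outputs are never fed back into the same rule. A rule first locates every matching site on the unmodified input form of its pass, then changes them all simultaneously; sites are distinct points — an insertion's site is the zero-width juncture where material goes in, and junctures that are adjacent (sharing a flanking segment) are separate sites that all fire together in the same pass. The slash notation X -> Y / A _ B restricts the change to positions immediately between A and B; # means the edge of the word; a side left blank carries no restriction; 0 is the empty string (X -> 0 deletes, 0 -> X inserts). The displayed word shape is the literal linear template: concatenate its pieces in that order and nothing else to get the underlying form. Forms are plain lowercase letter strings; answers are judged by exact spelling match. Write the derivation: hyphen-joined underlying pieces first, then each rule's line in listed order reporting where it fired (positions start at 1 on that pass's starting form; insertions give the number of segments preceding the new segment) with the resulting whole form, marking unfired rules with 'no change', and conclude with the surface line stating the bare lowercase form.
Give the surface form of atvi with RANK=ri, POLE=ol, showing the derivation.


underlying: atvi-se-no
1. f -> v, p -> b, s -> z, t -> d / V _ V: fires at position(s) 5: atvizeno
surface: atvizeno


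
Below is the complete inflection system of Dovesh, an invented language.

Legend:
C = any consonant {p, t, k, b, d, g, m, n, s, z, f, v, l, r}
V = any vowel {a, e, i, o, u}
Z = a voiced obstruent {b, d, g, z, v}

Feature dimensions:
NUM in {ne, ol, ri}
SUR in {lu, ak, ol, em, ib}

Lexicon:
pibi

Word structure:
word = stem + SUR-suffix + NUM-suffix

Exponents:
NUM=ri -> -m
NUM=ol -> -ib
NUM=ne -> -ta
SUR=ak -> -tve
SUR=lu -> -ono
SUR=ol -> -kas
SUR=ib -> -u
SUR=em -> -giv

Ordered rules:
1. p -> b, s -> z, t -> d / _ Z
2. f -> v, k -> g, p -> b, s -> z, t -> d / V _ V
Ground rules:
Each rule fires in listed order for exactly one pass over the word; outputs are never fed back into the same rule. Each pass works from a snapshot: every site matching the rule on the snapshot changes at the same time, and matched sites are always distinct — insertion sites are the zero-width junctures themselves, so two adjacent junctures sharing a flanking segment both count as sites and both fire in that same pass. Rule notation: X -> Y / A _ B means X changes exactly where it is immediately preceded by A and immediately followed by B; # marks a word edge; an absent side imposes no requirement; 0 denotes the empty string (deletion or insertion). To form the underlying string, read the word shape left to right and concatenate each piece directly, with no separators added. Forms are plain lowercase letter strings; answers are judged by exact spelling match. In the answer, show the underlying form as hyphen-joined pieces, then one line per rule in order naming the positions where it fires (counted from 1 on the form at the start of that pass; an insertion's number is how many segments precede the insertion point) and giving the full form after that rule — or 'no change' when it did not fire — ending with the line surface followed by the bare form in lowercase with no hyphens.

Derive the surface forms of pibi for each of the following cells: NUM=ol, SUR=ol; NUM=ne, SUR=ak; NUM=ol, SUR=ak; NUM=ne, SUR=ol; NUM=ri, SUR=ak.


cell NUM=ol, SUR=ol:
underlying: pibi-kas-ib
1. p -> b, s -> z, t -> d / _ Z: no change
2. f -> v, k -> g, p -> b, s -> z, t -> d / V _ V: fires at position(s) 5, 7: pibigazib
surface: pibigazib

cell NUM=ne, SUR=ak:
underlying: pibi-tve-ta
1. p -> b, s -> z, t -> d / _ Z: fires at position(s) 5: pibidveta
2. f -> v, k -> g, p -> b, s -> z, t -> d / V _ V: fires at position(s) 8: pibidveda
surface: pibidveda

cell NUM=ol, SUR=ak:
underlying: pibi-tve-ib
1. p -> b, s -> z, t -> d / _ Z: fires at position(s) 5: pibidveib
2. f -> v, k -> g, p -> b, s -> z, t -> d / V _ V: no change
surface: pibidveib

cell NUM=ne, SUR=ol:
underlying: pibi-kas-ta
1. p -> b, s -> z, t -> d / _ Z: no change
2. f -> v, k -> g, p -> b, s -> z, t -> d / V _ V: fires at position(s) 5: pibigasta
surface: pibigasta

cell NUM=ri, SUR=ak:
underlying: pibi-tve-m
1. p -> b, s -> z, t -> d / _ Z: fires at position(s) 5: pibidvem
2. f -> v, k -> g, p -> b, s -> z, t -> d / V _ V: no change
surface: pibidvem


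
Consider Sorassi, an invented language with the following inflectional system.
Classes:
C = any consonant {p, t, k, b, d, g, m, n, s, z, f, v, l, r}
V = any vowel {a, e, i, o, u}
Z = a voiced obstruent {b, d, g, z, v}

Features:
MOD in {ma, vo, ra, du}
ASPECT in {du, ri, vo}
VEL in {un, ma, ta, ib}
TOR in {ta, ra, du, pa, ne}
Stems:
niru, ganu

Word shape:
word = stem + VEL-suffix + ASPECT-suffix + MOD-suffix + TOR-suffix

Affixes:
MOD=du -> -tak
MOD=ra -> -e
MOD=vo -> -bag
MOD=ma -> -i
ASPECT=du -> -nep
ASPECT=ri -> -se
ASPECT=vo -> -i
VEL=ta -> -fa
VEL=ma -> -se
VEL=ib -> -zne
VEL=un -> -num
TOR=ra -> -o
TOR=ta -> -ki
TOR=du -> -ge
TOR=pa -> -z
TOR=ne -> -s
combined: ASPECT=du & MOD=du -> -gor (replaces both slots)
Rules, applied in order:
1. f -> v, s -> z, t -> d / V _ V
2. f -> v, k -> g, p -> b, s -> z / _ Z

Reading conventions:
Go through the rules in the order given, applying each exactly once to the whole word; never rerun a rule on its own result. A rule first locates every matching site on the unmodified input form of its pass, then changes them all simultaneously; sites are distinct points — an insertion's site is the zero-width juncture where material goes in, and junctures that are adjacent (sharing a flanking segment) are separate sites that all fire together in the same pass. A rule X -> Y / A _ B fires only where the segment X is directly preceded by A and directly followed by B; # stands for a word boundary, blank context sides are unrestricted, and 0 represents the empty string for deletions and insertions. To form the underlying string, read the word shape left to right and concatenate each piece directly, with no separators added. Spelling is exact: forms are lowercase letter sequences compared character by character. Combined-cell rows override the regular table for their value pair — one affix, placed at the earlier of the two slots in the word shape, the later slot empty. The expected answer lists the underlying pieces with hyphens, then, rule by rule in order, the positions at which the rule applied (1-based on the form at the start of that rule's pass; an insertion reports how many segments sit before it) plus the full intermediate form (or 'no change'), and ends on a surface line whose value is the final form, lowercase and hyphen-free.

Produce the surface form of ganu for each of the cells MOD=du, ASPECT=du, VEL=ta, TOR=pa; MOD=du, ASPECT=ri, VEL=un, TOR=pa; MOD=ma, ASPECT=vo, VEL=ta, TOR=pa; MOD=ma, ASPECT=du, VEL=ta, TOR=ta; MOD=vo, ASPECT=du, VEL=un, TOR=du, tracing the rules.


cell MOD=du, ASPECT=du, VEL=ta, TOR=pa:
underlying: ganu-fa-gor-z
1. f -> v, s -> z, t -> d / V _ V: fires at position(s) 5: ganuvagorz
2. f -> v, k -> g, p -> b, s -> z / _ Z: no change
surface: ganuvagorz

cell MOD=du, ASPECT=ri, VEL=un, TOR=pa:
underlying: ganu-num-se-tak-z
1. f -> v, s -> z, t -> d / V _ V: fires at position(s) 10: ganunumsedakz
2. f -> v, k -> g, p -> b, s -> z / _ Z: fires at position(s) 12: ganunumsedagz
surface: ganunumsedagz

cell MOD=ma, ASPECT=vo, VEL=ta, TOR=pa:
underlying: ganu-fa-i-i-z
1. f -> v, s -> z, t -> d / V _ V: fires at position(s) 5: ganuvaiiz
2. f -> v, k -> g, p -> b, s -> z / _ Z: no change
surface: ganuvaiiz

cell MOD=ma, ASPECT=du, VEL=ta, TOR=ta:
underlying: ganu-fa-nep-i-ki
1. f -> v, s -> z, t -> d / V _ V: fires at position(s) 5: ganuvanepiki
2. f -> v, k -> g, p -> b, s -> z / _ Z: no change
surface: ganuvanepiki

cell MOD=vo, ASPECT=du, VEL=un, TOR=du:
underlying: ganu-num-nep-bag-ge
1. f -> v, s -> z, t -> d / V _ V: no change
2. f -> v, k -> g, p -> b, s -> z / _ Z: fires at position(s) 10: ganunumnebbagge
surface: ganunumnebbagge


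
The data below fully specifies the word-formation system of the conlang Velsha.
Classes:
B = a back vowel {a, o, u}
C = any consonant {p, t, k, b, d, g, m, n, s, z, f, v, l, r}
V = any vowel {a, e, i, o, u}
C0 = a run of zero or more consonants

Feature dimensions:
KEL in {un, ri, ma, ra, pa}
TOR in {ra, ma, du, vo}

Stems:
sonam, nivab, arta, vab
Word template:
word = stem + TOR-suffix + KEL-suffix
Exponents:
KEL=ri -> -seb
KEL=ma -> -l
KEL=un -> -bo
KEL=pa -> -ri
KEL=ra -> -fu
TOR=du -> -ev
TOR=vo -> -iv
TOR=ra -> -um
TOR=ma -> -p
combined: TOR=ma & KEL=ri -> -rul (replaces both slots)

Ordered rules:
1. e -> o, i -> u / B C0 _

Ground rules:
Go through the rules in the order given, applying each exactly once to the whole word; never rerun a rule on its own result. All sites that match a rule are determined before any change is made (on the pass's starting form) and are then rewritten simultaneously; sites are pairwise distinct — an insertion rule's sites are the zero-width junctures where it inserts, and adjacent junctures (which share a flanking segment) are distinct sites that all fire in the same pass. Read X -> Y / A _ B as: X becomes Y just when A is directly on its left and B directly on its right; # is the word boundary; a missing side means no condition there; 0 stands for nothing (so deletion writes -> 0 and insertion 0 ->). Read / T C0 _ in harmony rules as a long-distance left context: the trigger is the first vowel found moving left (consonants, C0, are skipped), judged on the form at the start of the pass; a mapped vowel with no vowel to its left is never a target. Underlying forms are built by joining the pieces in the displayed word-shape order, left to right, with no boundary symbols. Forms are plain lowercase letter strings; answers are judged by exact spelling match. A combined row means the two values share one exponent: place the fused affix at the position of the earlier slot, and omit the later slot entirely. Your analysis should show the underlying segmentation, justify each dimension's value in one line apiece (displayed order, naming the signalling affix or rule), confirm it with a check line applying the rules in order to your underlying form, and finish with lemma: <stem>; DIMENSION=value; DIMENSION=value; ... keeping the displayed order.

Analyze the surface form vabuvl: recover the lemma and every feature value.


underlying: vab-iv-l
KEL=ma - signalled by the affix -l
TOR=vo - signalled by the affix -iv
check: vabivl -> vabuvl
lemma: vab; KEL=ma; TOR=vo


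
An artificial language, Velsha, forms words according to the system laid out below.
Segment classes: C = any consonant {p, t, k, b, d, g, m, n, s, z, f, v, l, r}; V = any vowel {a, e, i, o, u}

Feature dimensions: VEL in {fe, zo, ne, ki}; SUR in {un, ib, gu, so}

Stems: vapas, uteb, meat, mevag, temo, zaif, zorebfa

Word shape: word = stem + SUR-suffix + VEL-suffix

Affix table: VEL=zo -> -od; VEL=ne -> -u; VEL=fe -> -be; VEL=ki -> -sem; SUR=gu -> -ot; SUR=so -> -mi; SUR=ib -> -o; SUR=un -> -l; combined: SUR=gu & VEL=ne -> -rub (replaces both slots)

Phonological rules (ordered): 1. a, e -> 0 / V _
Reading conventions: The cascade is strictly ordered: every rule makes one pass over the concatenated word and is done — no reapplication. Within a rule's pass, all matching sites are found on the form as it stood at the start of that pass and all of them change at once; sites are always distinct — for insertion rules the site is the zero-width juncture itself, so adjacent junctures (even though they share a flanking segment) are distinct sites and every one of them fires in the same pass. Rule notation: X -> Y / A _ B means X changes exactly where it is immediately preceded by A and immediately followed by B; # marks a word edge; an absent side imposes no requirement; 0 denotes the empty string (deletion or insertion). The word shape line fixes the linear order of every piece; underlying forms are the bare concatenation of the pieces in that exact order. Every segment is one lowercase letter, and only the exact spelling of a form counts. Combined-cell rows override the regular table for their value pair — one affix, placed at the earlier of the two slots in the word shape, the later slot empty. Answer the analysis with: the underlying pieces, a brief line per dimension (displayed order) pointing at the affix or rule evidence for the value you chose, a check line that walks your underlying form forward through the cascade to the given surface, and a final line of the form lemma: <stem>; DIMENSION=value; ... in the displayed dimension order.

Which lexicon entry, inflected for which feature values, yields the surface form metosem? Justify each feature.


underlying: meat-o-sem
VEL=ki - signalled by the affix -sem
SUR=ib - signalled by the affix -o
check: meatosem -> metosem
lemma: meat; VEL=ki; SUR=ib


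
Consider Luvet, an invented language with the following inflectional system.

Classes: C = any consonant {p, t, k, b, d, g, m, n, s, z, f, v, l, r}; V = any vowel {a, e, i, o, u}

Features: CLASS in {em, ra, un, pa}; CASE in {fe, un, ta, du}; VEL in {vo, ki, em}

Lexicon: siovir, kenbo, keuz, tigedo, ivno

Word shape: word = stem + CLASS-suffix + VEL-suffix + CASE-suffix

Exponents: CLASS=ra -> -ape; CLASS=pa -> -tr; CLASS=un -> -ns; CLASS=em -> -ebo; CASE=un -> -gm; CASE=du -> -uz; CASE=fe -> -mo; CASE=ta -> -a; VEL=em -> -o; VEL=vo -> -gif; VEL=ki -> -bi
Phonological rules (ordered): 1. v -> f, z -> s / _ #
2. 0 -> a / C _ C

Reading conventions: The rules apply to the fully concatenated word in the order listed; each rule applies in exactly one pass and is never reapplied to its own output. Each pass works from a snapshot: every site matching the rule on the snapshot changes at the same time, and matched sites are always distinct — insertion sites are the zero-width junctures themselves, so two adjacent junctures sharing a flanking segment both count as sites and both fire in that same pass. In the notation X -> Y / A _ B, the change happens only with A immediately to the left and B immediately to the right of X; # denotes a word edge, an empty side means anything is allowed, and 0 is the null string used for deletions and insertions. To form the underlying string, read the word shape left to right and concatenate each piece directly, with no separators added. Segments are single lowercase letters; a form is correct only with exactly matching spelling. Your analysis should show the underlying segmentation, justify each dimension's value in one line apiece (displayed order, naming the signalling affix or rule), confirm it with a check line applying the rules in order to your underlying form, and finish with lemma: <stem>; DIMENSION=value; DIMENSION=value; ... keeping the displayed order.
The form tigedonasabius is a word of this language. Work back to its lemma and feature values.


underlying: tigedo-ns-bi-uz
CLASS=un - signalled by the affix -ns
CASE=du - signalled by the affix -uz
VEL=ki - signalled by the affix -bi
check: tigedonsbiuz -> tigedonsbius -> tigedonasabius
lemma: tigedo; CLASS=un; CASE=du; VEL=ki


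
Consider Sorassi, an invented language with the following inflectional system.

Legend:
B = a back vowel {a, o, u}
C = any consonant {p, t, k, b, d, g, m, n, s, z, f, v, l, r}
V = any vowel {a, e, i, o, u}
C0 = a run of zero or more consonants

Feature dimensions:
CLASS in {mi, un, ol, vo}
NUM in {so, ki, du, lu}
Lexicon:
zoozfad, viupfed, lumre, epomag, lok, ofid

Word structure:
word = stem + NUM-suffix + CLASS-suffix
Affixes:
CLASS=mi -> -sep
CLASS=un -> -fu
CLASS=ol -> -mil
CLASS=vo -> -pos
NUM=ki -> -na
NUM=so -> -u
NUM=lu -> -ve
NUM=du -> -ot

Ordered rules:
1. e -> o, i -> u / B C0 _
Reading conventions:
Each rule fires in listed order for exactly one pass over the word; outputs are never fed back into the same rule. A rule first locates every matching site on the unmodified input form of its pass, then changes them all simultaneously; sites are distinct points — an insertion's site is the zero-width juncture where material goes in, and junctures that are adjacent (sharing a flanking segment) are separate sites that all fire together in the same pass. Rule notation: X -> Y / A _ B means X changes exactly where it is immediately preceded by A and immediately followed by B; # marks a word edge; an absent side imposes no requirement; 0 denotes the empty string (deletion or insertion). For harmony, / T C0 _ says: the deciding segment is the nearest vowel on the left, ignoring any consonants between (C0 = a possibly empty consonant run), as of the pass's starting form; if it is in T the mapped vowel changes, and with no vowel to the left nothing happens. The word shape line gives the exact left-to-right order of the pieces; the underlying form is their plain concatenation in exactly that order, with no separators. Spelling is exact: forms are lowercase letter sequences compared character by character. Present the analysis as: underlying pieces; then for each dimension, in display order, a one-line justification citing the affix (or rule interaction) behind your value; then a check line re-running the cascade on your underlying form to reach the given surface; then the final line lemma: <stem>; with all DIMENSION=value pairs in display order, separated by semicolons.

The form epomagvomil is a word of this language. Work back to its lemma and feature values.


underlying: epomag-ve-mil
CLASS=ol - signalled by the affix -mil
NUM=lu - signalled by the affix -ve
check: epomagvemil -> epomagvomil
lemma: epomag; CLASS=ol; NUM=lu
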